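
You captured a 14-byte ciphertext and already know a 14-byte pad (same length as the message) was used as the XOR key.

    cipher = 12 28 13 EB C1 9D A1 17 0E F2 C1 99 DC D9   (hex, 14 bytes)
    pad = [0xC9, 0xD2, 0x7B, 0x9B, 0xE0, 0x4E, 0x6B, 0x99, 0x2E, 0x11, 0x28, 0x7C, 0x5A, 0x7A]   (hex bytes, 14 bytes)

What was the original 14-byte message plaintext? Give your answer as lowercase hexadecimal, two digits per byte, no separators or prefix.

XOR is its own inverse, so applying the key byte-wise gives the result directly.
12 XOR c9 = db
28 XOR d2 = fa
13 XOR 7b = 68
eb XOR 9b = 70
c1 XOR e0 = 21
9d XOR 4e = d3
a1 XOR 6b = ca
17 XOR 99 = 8e
0e XOR 2e = 20
f2 XOR 11 = e3
c1 XOR 28 = e9
99 XOR 7c = e5
dc XOR 5a = 86
d9 XOR 7a = a3

dbfa687021d3ca8e20e3e9e586a3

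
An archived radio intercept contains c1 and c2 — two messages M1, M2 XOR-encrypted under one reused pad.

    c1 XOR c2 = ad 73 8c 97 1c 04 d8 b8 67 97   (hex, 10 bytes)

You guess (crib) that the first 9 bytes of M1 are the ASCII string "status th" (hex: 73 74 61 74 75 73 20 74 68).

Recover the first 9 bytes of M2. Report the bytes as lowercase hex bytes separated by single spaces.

de 07 ed e3 69 77 f8 cc 0f

Since c1 ⊕ c2 = M1 ⊕ M2, XORing with the guessed M1 bytes yields the corresponding M2 bytes: M2 = (c1 ⊕ c2) ⊕ M1.
ad xor 73 = de
73 xor 74 = 07
8c xor 61 = ed
97 xor 74 = e3
1c xor 75 = 69
04 xor 73 = 77
d8 xor 20 = f8
b8 xor 74 = cc
67 xor 68 = 0f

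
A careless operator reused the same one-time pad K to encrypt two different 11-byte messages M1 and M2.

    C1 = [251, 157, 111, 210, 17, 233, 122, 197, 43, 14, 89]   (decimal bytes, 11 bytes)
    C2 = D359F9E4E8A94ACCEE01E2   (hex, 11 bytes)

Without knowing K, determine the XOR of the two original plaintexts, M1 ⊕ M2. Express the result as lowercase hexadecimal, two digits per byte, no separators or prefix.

C1 ⊕ C2 = (M1 ⊕ K) ⊕ (M2 ⊕ K) = M1 ⊕ M2 — the shared key cancels under XOR.
byte 0: fb ^ d3 = 28
byte 1: 9d ^ 59 = c4
byte 2: 6f ^ f9 = 96
byte 3: d2 ^ e4 = 36
byte 4: 11 ^ e8 = f9
byte 5: e9 ^ a9 = 40
byte 6: 7a ^ 4a = 30
byte 7: c5 ^ cc = 09
byte 8: 2b ^ ee = c5
byte 9: 0e ^ 01 = 0f
byte 10: 59 ^ e2 = bb

28c49636f9403009c50fbb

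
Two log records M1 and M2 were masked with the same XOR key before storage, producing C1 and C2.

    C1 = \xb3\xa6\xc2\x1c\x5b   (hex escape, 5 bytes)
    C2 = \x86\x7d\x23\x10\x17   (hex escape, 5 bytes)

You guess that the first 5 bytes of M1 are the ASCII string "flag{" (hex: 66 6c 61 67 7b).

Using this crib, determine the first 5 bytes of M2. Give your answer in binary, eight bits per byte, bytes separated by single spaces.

01010011 10110111 10000000 01101011 00110111

First, C1 ⊕ C2 = (M1 ⊕ K) ⊕ (M2 ⊕ K) = M1 ⊕ M2, so the key drops out. Then M2 = (M1 ⊕ M2) ⊕ M1 over the first 5 bytes.
byte 0: (b3 ^ 86) ^ 66 = 35 ^ 66 = 53
byte 1: (a6 ^ 7d) ^ 6c = db ^ 6c = b7
byte 2: (c2 ^ 23) ^ 61 = e1 ^ 61 = 80
byte 3: (1c ^ 10) ^ 67 = 0c ^ 67 = 6b
byte 4: (5b ^ 17) ^ 7b = 4c ^ 7b = 37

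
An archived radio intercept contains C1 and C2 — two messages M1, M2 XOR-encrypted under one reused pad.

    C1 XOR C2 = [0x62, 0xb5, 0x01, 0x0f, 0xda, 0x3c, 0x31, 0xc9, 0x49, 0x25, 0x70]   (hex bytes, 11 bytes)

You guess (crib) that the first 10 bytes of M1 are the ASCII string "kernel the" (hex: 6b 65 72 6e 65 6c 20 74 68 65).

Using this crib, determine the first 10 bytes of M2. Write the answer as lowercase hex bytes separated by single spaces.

09 d0 73 61 bf 50 11 bd 21 40

Since C1 ⊕ C2 = M1 ⊕ M2, XORing with the guessed M1 bytes yields the corresponding M2 bytes: M2 = (C1 ⊕ C2) ⊕ M1.
62 ⊕ 6b = 09
b5 ⊕ 65 = d0
01 ⊕ 72 = 73
0f ⊕ 6e = 61
da ⊕ 65 = bf
3c ⊕ 6c = 50
31 ⊕ 20 = 11
c9 ⊕ 74 = bd
49 ⊕ 68 = 21
25 ⊕ 65 = 40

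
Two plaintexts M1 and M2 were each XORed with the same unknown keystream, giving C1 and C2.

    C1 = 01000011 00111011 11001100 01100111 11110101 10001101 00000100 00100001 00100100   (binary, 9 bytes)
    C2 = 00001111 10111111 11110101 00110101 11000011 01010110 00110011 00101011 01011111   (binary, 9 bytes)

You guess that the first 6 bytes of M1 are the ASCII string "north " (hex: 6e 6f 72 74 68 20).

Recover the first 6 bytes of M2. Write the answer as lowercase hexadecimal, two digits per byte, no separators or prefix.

First, C1 ⊕ C2 = (M1 ⊕ K) ⊕ (M2 ⊕ K) = M1 ⊕ M2, so the key drops out. Then M2 = (M1 ⊕ M2) ⊕ M1 over the first 6 bytes.
byte 0: (43 ^ 0f) ^ 6e = 4c ^ 6e = 22
byte 1: (3b ^ bf) ^ 6f = 84 ^ 6f = eb
byte 2: (cc ^ f5) ^ 72 = 39 ^ 72 = 4b
byte 3: (67 ^ 35) ^ 74 = 52 ^ 74 = 26
byte 4: (f5 ^ c3) ^ 68 = 36 ^ 68 = 5e
byte 5: (8d ^ 56) ^ 20 = db ^ 20 = fb

22eb4b265efb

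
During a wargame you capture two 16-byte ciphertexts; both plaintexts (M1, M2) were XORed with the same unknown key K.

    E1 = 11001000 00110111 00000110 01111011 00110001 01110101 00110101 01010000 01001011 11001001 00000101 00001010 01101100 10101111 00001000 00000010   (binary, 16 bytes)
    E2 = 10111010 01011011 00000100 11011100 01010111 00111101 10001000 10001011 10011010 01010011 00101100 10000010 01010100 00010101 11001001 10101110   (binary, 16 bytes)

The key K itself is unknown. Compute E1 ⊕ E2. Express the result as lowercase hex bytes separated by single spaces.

72 6c 02 a7 66 48 bd db d1 9a 29 88 38 ba c1 ac

E1 ⊕ E2 = (M1 ⊕ K) ⊕ (M2 ⊕ K) = M1 ⊕ M2 — the shared key cancels under XOR.
11001000 ⊕ 10111010 = 01110010
00110111 ⊕ 01011011 = 01101100
00000110 ⊕ 00000100 = 00000010
01111011 ⊕ 11011100 = 10100111
00110001 ⊕ 01010111 = 01100110
01110101 ⊕ 00111101 = 01001000
00110101 ⊕ 10001000 = 10111101
01010000 ⊕ 10001011 = 11011011
01001011 ⊕ 10011010 = 11010001
11001001 ⊕ 01010011 = 10011010
00000101 ⊕ 00101100 = 00101001
00001010 ⊕ 10000010 = 10001000
01101100 ⊕ 01010100 = 00111000
10101111 ⊕ 00010101 = 10111010
00001000 ⊕ 11001001 = 11000001
00000010 ⊕ 10101110 = 10101100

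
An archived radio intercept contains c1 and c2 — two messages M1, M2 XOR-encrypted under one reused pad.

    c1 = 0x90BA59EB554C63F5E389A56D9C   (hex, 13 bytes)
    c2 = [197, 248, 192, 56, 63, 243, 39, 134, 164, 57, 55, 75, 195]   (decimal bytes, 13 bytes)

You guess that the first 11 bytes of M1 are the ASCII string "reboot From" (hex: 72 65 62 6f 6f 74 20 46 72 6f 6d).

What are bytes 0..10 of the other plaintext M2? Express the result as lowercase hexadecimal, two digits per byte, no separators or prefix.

First, c1 ⊕ c2 = (M1 ⊕ K) ⊕ (M2 ⊕ K) = M1 ⊕ M2, so the key drops out. Then M2 = (M1 ⊕ M2) ⊕ M1 over the first 11 bytes.
byte 0: (90 XOR c5) XOR 72 = 55 XOR 72 = 27
byte 1: (ba XOR f8) XOR 65 = 42 XOR 65 = 27
byte 2: (59 XOR c0) XOR 62 = 99 XOR 62 = fb
byte 3: (eb XOR 38) XOR 6f = d3 XOR 6f = bc
byte 4: (55 XOR 3f) XOR 6f = 6a XOR 6f = 05
byte 5: (4c XOR f3) XOR 74 = bf XOR 74 = cb
byte 6: (63 XOR 27) XOR 20 = 44 XOR 20 = 64
byte 7: (f5 XOR 86) XOR 46 = 73 XOR 46 = 35
byte 8: (e3 XOR a4) XOR 72 = 47 XOR 72 = 35
byte 9: (89 XOR 39) XOR 6f = b0 XOR 6f = df
byte 10: (a5 XOR 37) XOR 6d = 92 XOR 6d = ff

2727fbbc05cb643535dfff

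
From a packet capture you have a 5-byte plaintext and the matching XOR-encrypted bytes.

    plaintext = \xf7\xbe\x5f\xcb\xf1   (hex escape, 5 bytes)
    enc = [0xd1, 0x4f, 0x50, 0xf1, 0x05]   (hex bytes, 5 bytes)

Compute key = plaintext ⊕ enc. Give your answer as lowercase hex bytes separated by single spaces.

26 f1 0f 3a f4

Since enc = plaintext ⊕ key, XORing both sides with plaintext gives key = plaintext ⊕ enc.
byte 0: f7 ^ d1 = 26
byte 1: be ^ 4f = f1
byte 2: 5f ^ 50 = 0f
byte 3: cb ^ f1 = 3a
byte 4: f1 ^ 05 = f4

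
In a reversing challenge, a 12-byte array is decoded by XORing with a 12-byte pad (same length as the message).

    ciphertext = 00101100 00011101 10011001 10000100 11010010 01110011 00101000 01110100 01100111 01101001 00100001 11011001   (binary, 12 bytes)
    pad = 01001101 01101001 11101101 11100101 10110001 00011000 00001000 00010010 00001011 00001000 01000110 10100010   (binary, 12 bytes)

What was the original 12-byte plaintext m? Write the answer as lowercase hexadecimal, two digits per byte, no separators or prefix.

byte 0: 2c xor 4d = 61
byte 1: 1d xor 69 = 74
byte 2: 99 xor ed = 74
byte 3: 84 xor e5 = 61
byte 4: d2 xor b1 = 63
byte 5: 73 xor 18 = 6b
byte 6: 28 xor 08 = 20
byte 7: 74 xor 12 = 66
byte 8: 67 xor 0b = 6c
byte 9: 69 xor 08 = 61
byte 10: 21 xor 46 = 67
byte 11: d9 xor a2 = 7b

61747461636b20666c61677b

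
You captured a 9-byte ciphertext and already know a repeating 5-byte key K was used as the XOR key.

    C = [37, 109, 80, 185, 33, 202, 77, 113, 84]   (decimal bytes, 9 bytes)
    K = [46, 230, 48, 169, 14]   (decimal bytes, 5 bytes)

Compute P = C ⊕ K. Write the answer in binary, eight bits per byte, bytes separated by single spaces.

The 5-byte key repeats, so the effective keystream is 2e e6 30 a9 0e 2e e6 30 a9.
byte 0: 25 ^ 2e = 0b
byte 1: 6d ^ e6 = 8b
byte 2: 50 ^ 30 = 60
byte 3: b9 ^ a9 = 10
byte 4: 21 ^ 0e = 2f
byte 5: ca ^ 2e = e4
byte 6: 4d ^ e6 = ab
byte 7: 71 ^ 30 = 41
byte 8: 54 ^ a9 = fd

00001011 10001011 01100000 00010000 00101111 11100100 10101011 01000001 11111101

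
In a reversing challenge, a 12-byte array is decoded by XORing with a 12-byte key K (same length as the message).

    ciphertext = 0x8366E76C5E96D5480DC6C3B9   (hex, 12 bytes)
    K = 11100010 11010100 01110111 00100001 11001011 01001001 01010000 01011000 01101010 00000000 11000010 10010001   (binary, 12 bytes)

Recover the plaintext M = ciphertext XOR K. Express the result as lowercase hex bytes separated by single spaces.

61 b2 90 4d 95 df 85 10 67 c6 01 28

XOR is its own inverse, so applying the key byte-wise gives the result directly.
byte 0: 131 ^ 226 =  97
byte 1: 102 ^ 212 = 178
byte 2: 231 ^ 119 = 144
byte 3: 108 ^  33 =  77
byte 4:  94 ^ 203 = 149
byte 5: 150 ^  73 = 223
byte 6: 213 ^  80 = 133
byte 7:  72 ^  88 =  16
byte 8:  13 ^ 106 = 103
byte 9: 198 ^   0 = 198
byte 10: 195 ^ 194 =   1
byte 11: 185 ^ 145 =  40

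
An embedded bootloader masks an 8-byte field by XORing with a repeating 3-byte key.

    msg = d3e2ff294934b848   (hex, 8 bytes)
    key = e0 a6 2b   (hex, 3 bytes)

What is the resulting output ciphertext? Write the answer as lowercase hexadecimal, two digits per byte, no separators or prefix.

3344d4c9ef1f58ee

The 3-byte key repeats, so the effective keystream is e0 a6 2b e0 a6 2b e0 a6.
byte 0: 11010011 ^ 11100000 = 00110011
byte 1: 11100010 ^ 10100110 = 01000100
byte 2: 11111111 ^ 00101011 = 11010100
byte 3: 00101001 ^ 11100000 = 11001001
byte 4: 01001001 ^ 10100110 = 11101111
byte 5: 00110100 ^ 00101011 = 00011111
byte 6: 10111000 ^ 11100000 = 01011000
byte 7: 01001000 ^ 10100110 = 11101110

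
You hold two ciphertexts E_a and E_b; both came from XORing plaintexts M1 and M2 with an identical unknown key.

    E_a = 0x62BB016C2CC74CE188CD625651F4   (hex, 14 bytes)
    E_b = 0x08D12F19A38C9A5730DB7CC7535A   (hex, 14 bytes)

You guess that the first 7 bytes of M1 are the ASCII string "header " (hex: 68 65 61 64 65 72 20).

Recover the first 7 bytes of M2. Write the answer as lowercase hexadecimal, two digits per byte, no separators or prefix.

First, E_a ⊕ E_b = (M1 ⊕ K) ⊕ (M2 ⊕ K) = M1 ⊕ M2, so the key drops out. Then M2 = (M1 ⊕ M2) ⊕ M1 over the first 7 bytes.
byte 0: (62 ^ 08) ^ 68 = 6a ^ 68 = 02
byte 1: (bb ^ d1) ^ 65 = 6a ^ 65 = 0f
byte 2: (01 ^ 2f) ^ 61 = 2e ^ 61 = 4f
byte 3: (6c ^ 19) ^ 64 = 75 ^ 64 = 11
byte 4: (2c ^ a3) ^ 65 = 8f ^ 65 = ea
byte 5: (c7 ^ 8c) ^ 72 = 4b ^ 72 = 39
byte 6: (4c ^ 9a) ^ 20 = d6 ^ 20 = f6

020f4f11ea39f6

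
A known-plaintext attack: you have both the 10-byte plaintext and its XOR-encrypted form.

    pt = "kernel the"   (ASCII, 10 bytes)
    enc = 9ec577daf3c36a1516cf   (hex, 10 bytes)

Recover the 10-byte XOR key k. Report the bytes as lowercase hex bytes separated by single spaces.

f5 a0 05 b4 96 af 4a 61 7e aa

Since enc = pt ⊕ k, XORing both sides with pt gives k = pt ⊕ enc.
6b xor 9e = f5
65 xor c5 = a0
72 xor 77 = 05
6e xor da = b4
65 xor f3 = 96
6c xor c3 = af
20 xor 6a = 4a
74 xor 15 = 61
68 xor 16 = 7e
65 xor cf = aa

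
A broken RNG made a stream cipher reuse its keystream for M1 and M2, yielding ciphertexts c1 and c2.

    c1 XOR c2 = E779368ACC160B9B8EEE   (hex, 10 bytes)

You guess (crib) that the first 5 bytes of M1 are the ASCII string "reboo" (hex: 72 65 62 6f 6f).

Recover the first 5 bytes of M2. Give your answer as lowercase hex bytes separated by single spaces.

Since c1 ⊕ c2 = M1 ⊕ M2, XORing with the guessed M1 bytes yields the corresponding M2 bytes: M2 = (c1 ⊕ c2) ⊕ M1.
byte 0: 231 XOR 114 = 149
byte 1: 121 XOR 101 =  28
byte 2:  54 XOR  98 =  84
byte 3: 138 XOR 111 = 229
byte 4: 204 XOR 111 = 163

95 1c 54 e5 a3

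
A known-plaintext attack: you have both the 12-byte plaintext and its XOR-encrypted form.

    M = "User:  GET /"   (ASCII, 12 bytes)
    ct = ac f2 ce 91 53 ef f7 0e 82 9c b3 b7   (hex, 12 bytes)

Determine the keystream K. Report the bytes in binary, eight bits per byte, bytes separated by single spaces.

11111001 10000001 10101011 11100011 01101001 11001111 11010111 01001001 11000111 11001000 10010011 10011000

Since ct = M ⊕ K, XORing both sides with M gives K = M ⊕ ct.
55 xor ac = f9
73 xor f2 = 81
65 xor ce = ab
72 xor 91 = e3
3a xor 53 = 69
20 xor ef = cf
20 xor f7 = d7
47 xor 0e = 49
45 xor 82 = c7
54 xor 9c = c8
20 xor b3 = 93
2f xor b7 = 98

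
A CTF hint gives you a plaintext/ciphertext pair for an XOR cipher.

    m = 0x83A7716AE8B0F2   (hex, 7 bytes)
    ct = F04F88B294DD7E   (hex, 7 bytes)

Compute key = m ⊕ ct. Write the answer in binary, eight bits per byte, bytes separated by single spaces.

01110011 11101000 11111001 11011000 01111100 01101101 10001100

Since ct = m ⊕ key, XORing both sides with m gives key = m ⊕ ct.
83 ⊕ f0 = 73
a7 ⊕ 4f = e8
71 ⊕ 88 = f9
6a ⊕ b2 = d8
e8 ⊕ 94 = 7c
b0 ⊕ dd = 6d
f2 ⊕ 7e = 8c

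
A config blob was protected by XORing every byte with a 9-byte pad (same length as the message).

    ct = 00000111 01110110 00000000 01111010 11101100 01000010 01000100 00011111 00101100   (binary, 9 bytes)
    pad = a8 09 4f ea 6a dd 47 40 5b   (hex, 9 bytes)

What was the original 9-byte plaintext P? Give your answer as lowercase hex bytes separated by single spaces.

07 ^ a8 = af
76 ^ 09 = 7f
00 ^ 4f = 4f
7a ^ ea = 90
ec ^ 6a = 86
42 ^ dd = 9f
44 ^ 47 = 03
1f ^ 40 = 5f
2c ^ 5b = 77

af 7f 4f 90 86 9f 03 5f 77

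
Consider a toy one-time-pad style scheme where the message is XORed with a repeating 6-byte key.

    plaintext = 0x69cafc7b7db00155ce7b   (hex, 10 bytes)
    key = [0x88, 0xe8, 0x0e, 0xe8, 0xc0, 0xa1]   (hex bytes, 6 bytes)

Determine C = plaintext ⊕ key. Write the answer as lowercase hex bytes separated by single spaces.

The 6-byte key repeats, so the effective keystream is 88 e8 0e e8 c0 a1 88 e8 0e e8.
byte 0: 69 XOR 88 = e1
byte 1: ca XOR e8 = 22
byte 2: fc XOR 0e = f2
byte 3: 7b XOR e8 = 93
byte 4: 7d XOR c0 = bd
byte 5: b0 XOR a1 = 11
byte 6: 01 XOR 88 = 89
byte 7: 55 XOR e8 = bd
byte 8: ce XOR 0e = c0
byte 9: 7b XOR e8 = 93

e1 22 f2 93 bd 11 89 bd c0 93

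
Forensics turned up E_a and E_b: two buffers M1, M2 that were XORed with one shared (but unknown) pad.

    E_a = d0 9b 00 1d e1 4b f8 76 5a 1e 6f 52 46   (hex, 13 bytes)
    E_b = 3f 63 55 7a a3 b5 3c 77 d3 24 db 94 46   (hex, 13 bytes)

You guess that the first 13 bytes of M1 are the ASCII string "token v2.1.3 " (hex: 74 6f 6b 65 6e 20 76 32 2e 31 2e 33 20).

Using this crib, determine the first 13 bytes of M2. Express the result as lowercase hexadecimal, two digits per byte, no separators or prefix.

First, E_a ⊕ E_b = (M1 ⊕ K) ⊕ (M2 ⊕ K) = M1 ⊕ M2, so the key drops out. Then M2 = (M1 ⊕ M2) ⊕ M1 over the first 13 bytes.
byte 0: (d0 XOR 3f) XOR 74 = ef XOR 74 = 9b
byte 1: (9b XOR 63) XOR 6f = f8 XOR 6f = 97
byte 2: (00 XOR 55) XOR 6b = 55 XOR 6b = 3e
byte 3: (1d XOR 7a) XOR 65 = 67 XOR 65 = 02
byte 4: (e1 XOR a3) XOR 6e = 42 XOR 6e = 2c
byte 5: (4b XOR b5) XOR 20 = fe XOR 20 = de
byte 6: (f8 XOR 3c) XOR 76 = c4 XOR 76 = b2
byte 7: (76 XOR 77) XOR 32 = 01 XOR 32 = 33
byte 8: (5a XOR d3) XOR 2e = 89 XOR 2e = a7
byte 9: (1e XOR 24) XOR 31 = 3a XOR 31 = 0b
byte 10: (6f XOR db) XOR 2e = b4 XOR 2e = 9a
byte 11: (52 XOR 94) XOR 33 = c6 XOR 33 = f5
byte 12: (46 XOR 46) XOR 20 = 00 XOR 20 = 20

9b973e022cdeb233a70b9af520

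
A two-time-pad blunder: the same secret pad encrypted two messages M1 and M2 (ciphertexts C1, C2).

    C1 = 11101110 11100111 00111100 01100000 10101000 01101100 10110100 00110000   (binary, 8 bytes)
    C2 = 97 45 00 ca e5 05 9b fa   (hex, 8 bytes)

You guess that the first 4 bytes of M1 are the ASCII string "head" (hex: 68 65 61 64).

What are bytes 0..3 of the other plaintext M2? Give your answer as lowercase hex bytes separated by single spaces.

11 c7 5d ce

First, C1 ⊕ C2 = (M1 ⊕ K) ⊕ (M2 ⊕ K) = M1 ⊕ M2, so the key drops out. Then M2 = (M1 ⊕ M2) ⊕ M1 over the first 4 bytes.
byte 0: (ee xor 97) xor 68 = 79 xor 68 = 11
byte 1: (e7 xor 45) xor 65 = a2 xor 65 = c7
byte 2: (3c xor 00) xor 61 = 3c xor 61 = 5d
byte 3: (60 xor ca) xor 64 = aa xor 64 = ce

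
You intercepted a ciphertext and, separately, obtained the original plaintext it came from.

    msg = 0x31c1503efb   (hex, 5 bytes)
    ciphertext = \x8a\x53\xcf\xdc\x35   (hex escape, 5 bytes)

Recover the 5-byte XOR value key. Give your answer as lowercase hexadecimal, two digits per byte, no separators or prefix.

Since ciphertext = msg ⊕ key, XORing both sides with msg gives key = msg ⊕ ciphertext.
byte 0: 31 ^ 8a = bb
byte 1: c1 ^ 53 = 92
byte 2: 50 ^ cf = 9f
byte 3: 3e ^ dc = e2
byte 4: fb ^ 35 = ce

bb929fe2ce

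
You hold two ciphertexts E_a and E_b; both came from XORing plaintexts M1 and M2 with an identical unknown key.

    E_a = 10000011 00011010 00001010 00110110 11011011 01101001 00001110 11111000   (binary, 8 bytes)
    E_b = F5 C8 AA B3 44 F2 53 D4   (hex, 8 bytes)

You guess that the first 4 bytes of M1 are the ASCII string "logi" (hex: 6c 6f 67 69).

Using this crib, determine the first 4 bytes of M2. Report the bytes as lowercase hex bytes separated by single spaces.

First, E_a ⊕ E_b = (M1 ⊕ K) ⊕ (M2 ⊕ K) = M1 ⊕ M2, so the key drops out. Then M2 = (M1 ⊕ M2) ⊕ M1 over the first 4 bytes.
byte 0: (83 ⊕ f5) ⊕ 6c = 76 ⊕ 6c = 1a
byte 1: (1a ⊕ c8) ⊕ 6f = d2 ⊕ 6f = bd
byte 2: (0a ⊕ aa) ⊕ 67 = a0 ⊕ 67 = c7
byte 3: (36 ⊕ b3) ⊕ 69 = 85 ⊕ 69 = ec

1a bd c7 ec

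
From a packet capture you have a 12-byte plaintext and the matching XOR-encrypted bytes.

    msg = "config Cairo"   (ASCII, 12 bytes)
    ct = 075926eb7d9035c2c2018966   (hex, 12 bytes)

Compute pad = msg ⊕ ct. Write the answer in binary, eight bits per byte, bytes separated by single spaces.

01100100 00110110 01001000 10001101 00010100 11110111 00010101 10000001 10100011 01101000 11111011 00001001

Since ct = msg ⊕ pad, XORing both sides with msg gives pad = msg ⊕ ct.
63 XOR 07 = 64
6f XOR 59 = 36
6e XOR 26 = 48
66 XOR eb = 8d
69 XOR 7d = 14
67 XOR 90 = f7
20 XOR 35 = 15
43 XOR c2 = 81
61 XOR c2 = a3
69 XOR 01 = 68
72 XOR 89 = fb
6f XOR 66 = 09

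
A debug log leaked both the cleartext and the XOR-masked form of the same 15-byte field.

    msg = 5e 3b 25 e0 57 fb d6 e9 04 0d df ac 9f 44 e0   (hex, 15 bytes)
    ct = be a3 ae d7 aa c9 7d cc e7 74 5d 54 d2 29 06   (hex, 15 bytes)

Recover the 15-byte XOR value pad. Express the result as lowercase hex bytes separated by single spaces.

e0 98 8b 37 fd 32 ab 25 e3 79 82 f8 4d 6d e6

Since ct = msg ⊕ pad, XORing both sides with msg gives pad = msg ⊕ ct.
01011110 XOR 10111110 = 11100000
00111011 XOR 10100011 = 10011000
00100101 XOR 10101110 = 10001011
11100000 XOR 11010111 = 00110111
01010111 XOR 10101010 = 11111101
11111011 XOR 11001001 = 00110010
11010110 XOR 01111101 = 10101011
11101001 XOR 11001100 = 00100101
00000100 XOR 11100111 = 11100011
00001101 XOR 01110100 = 01111001
11011111 XOR 01011101 = 10000010
10101100 XOR 01010100 = 11111000
10011111 XOR 11010010 = 01001101
01000100 XOR 00101001 = 01101101
11100000 XOR 00000110 = 11100110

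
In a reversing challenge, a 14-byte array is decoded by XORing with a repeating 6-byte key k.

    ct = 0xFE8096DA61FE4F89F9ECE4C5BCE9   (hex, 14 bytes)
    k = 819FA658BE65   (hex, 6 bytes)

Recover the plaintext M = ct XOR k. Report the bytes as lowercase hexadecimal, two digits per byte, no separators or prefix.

The 6-byte key repeats, so the effective keystream is 81 9f a6 58 be 65 81 9f a6 58 be 65 81 9f.
byte 0: fe xor 81 = 7f
byte 1: 80 xor 9f = 1f
byte 2: 96 xor a6 = 30
byte 3: da xor 58 = 82
byte 4: 61 xor be = df
byte 5: fe xor 65 = 9b
byte 6: 4f xor 81 = ce
byte 7: 89 xor 9f = 16
byte 8: f9 xor a6 = 5f
byte 9: ec xor 58 = b4
byte 10: e4 xor be = 5a
byte 11: c5 xor 65 = a0
byte 12: bc xor 81 = 3d
byte 13: e9 xor 9f = 76

7f1f3082df9bce165fb45aa03d76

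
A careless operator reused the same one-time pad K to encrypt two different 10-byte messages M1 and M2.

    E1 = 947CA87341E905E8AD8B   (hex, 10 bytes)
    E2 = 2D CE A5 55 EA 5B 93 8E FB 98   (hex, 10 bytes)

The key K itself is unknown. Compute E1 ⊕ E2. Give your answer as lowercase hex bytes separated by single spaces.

E1 ⊕ E2 = (M1 ⊕ K) ⊕ (M2 ⊕ K) = M1 ⊕ M2 — the shared key cancels under XOR.
10010100 ⊕ 00101101 = 10111001
01111100 ⊕ 11001110 = 10110010
10101000 ⊕ 10100101 = 00001101
01110011 ⊕ 01010101 = 00100110
01000001 ⊕ 11101010 = 10101011
11101001 ⊕ 01011011 = 10110010
00000101 ⊕ 10010011 = 10010110
11101000 ⊕ 10001110 = 01100110
10101101 ⊕ 11111011 = 01010110
10001011 ⊕ 10011000 = 00010011

b9 b2 0d 26 ab b2 96 66 56 13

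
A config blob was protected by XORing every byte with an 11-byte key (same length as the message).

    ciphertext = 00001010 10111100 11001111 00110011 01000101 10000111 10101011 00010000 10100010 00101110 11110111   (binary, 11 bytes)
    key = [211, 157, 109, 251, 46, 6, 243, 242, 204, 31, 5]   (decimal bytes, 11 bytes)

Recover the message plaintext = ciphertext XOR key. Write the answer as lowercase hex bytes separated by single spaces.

d9 21 a2 c8 6b 81 58 e2 6e 31 f2

XOR is its own inverse, so applying the key byte-wise gives the result directly.
00001010 ^ 11010011 = 11011001
10111100 ^ 10011101 = 00100001
11001111 ^ 01101101 = 10100010
00110011 ^ 11111011 = 11001000
01000101 ^ 00101110 = 01101011
10000111 ^ 00000110 = 10000001
10101011 ^ 11110011 = 01011000
00010000 ^ 11110010 = 11100010
10100010 ^ 11001100 = 01101110
00101110 ^ 00011111 = 00110001
11110111 ^ 00000101 = 11110010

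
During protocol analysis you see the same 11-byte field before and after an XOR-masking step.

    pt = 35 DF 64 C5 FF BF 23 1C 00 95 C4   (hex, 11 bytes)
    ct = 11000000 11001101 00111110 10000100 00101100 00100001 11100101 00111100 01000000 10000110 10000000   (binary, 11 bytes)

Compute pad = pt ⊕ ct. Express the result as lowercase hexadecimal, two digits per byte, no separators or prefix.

Since ct = pt ⊕ pad, XORing both sides with pt gives pad = pt ⊕ ct.
 53 ⊕ 192 = 245
223 ⊕ 205 =  18
100 ⊕  62 =  90
197 ⊕ 132 =  65
255 ⊕  44 = 211
191 ⊕  33 = 158
 35 ⊕ 229 = 198
 28 ⊕  60 =  32
  0 ⊕  64 =  64
149 ⊕ 134 =  19
196 ⊕ 128 =  68

f5125a41d39ec620401344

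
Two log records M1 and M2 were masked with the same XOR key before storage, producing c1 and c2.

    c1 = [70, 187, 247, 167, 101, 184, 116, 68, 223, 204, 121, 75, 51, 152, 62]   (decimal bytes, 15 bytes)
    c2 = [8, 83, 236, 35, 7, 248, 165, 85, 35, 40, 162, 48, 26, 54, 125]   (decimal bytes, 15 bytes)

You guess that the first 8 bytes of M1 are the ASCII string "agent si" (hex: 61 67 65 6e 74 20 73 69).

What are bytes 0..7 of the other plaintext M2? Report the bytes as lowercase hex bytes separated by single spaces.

2f 8f 7e ea 16 60 a2 78

First, c1 ⊕ c2 = (M1 ⊕ K) ⊕ (M2 ⊕ K) = M1 ⊕ M2, so the key drops out. Then M2 = (M1 ⊕ M2) ⊕ M1 over the first 8 bytes.
byte 0: (46 ⊕ 08) ⊕ 61 = 4e ⊕ 61 = 2f
byte 1: (bb ⊕ 53) ⊕ 67 = e8 ⊕ 67 = 8f
byte 2: (f7 ⊕ ec) ⊕ 65 = 1b ⊕ 65 = 7e
byte 3: (a7 ⊕ 23) ⊕ 6e = 84 ⊕ 6e = ea
byte 4: (65 ⊕ 07) ⊕ 74 = 62 ⊕ 74 = 16
byte 5: (b8 ⊕ f8) ⊕ 20 = 40 ⊕ 20 = 60
byte 6: (74 ⊕ a5) ⊕ 73 = d1 ⊕ 73 = a2
byte 7: (44 ⊕ 55) ⊕ 69 = 11 ⊕ 69 = 78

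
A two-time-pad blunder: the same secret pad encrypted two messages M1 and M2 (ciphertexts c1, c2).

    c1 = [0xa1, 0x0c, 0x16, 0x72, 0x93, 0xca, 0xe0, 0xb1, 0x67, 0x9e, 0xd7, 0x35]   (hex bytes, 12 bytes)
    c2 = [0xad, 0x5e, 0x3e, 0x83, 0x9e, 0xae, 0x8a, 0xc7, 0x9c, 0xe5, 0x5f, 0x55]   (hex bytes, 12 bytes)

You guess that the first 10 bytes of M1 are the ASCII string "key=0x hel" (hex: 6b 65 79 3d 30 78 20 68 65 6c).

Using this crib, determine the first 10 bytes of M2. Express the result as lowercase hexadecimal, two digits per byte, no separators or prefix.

First, c1 ⊕ c2 = (M1 ⊕ K) ⊕ (M2 ⊕ K) = M1 ⊕ M2, so the key drops out. Then M2 = (M1 ⊕ M2) ⊕ M1 over the first 10 bytes.
byte 0: (a1 XOR ad) XOR 6b = 0c XOR 6b = 67
byte 1: (0c XOR 5e) XOR 65 = 52 XOR 65 = 37
byte 2: (16 XOR 3e) XOR 79 = 28 XOR 79 = 51
byte 3: (72 XOR 83) XOR 3d = f1 XOR 3d = cc
byte 4: (93 XOR 9e) XOR 30 = 0d XOR 30 = 3d
byte 5: (ca XOR ae) XOR 78 = 64 XOR 78 = 1c
byte 6: (e0 XOR 8a) XOR 20 = 6a XOR 20 = 4a
byte 7: (b1 XOR c7) XOR 68 = 76 XOR 68 = 1e
byte 8: (67 XOR 9c) XOR 65 = fb XOR 65 = 9e
byte 9: (9e XOR e5) XOR 6c = 7b XOR 6c = 17

673751cc3d1c4a1e9e17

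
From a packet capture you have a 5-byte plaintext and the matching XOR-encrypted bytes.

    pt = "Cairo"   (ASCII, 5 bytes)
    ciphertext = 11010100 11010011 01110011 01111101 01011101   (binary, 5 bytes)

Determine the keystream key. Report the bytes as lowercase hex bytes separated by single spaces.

97 b2 1a 0f 32

Since ciphertext = pt ⊕ key, XORing both sides with pt gives key = pt ⊕ ciphertext.
43 XOR d4 = 97
61 XOR d3 = b2
69 XOR 73 = 1a
72 XOR 7d = 0f
6f XOR 5d = 32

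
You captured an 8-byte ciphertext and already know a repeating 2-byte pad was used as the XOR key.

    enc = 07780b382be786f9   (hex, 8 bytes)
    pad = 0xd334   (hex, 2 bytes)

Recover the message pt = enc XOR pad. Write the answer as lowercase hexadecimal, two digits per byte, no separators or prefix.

The 2-byte key repeats, so the effective keystream is d3 34 d3 34 d3 34 d3 34.
byte 0: 07 ⊕ d3 = d4
byte 1: 78 ⊕ 34 = 4c
byte 2: 0b ⊕ d3 = d8
byte 3: 38 ⊕ 34 = 0c
byte 4: 2b ⊕ d3 = f8
byte 5: e7 ⊕ 34 = d3
byte 6: 86 ⊕ d3 = 55
byte 7: f9 ⊕ 34 = cd

d44cd80cf8d355cd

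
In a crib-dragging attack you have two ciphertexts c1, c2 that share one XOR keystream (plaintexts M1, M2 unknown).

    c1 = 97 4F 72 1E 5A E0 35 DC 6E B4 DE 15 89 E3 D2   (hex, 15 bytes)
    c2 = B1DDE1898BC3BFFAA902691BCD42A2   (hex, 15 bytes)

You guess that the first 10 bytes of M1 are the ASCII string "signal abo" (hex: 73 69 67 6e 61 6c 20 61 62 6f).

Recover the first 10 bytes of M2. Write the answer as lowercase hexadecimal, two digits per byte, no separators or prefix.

First, c1 ⊕ c2 = (M1 ⊕ K) ⊕ (M2 ⊕ K) = M1 ⊕ M2, so the key drops out. Then M2 = (M1 ⊕ M2) ⊕ M1 over the first 10 bytes.
byte 0: (97 XOR b1) XOR 73 = 26 XOR 73 = 55
byte 1: (4f XOR dd) XOR 69 = 92 XOR 69 = fb
byte 2: (72 XOR e1) XOR 67 = 93 XOR 67 = f4
byte 3: (1e XOR 89) XOR 6e = 97 XOR 6e = f9
byte 4: (5a XOR 8b) XOR 61 = d1 XOR 61 = b0
byte 5: (e0 XOR c3) XOR 6c = 23 XOR 6c = 4f
byte 6: (35 XOR bf) XOR 20 = 8a XOR 20 = aa
byte 7: (dc XOR fa) XOR 61 = 26 XOR 61 = 47
byte 8: (6e XOR a9) XOR 62 = c7 XOR 62 = a5
byte 9: (b4 XOR 02) XOR 6f = b6 XOR 6f = d9

55fbf4f9b04faa47a5d9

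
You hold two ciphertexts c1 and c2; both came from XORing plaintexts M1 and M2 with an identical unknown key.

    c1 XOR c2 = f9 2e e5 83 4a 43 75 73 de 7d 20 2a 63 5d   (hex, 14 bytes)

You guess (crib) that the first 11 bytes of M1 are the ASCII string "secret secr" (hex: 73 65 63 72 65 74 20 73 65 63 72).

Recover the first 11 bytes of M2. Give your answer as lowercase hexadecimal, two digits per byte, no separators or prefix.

8a4b86f12f375500bb1e52

Since c1 ⊕ c2 = M1 ⊕ M2, XORing with the guessed M1 bytes yields the corresponding M2 bytes: M2 = (c1 ⊕ c2) ⊕ M1.
byte 0: f9 ^ 73 = 8a
byte 1: 2e ^ 65 = 4b
byte 2: e5 ^ 63 = 86
byte 3: 83 ^ 72 = f1
byte 4: 4a ^ 65 = 2f
byte 5: 43 ^ 74 = 37
byte 6: 75 ^ 20 = 55
byte 7: 73 ^ 73 = 00
byte 8: de ^ 65 = bb
byte 9: 7d ^ 63 = 1e
byte 10: 20 ^ 72 = 52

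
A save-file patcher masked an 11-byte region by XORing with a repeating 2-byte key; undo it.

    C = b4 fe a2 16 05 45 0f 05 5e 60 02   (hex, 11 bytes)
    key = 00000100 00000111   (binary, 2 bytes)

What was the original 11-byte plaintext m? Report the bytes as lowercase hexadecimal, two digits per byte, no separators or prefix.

b0f9a61101420b025a6706

The 2-byte key repeats, so the effective keystream is 04 07 04 07 04 07 04 07 04 07 04.
byte 0: 10110100 ⊕ 00000100 = 10110000
byte 1: 11111110 ⊕ 00000111 = 11111001
byte 2: 10100010 ⊕ 00000100 = 10100110
byte 3: 00010110 ⊕ 00000111 = 00010001
byte 4: 00000101 ⊕ 00000100 = 00000001
byte 5: 01000101 ⊕ 00000111 = 01000010
byte 6: 00001111 ⊕ 00000100 = 00001011
byte 7: 00000101 ⊕ 00000111 = 00000010
byte 8: 01011110 ⊕ 00000100 = 01011010
byte 9: 01100000 ⊕ 00000111 = 01100111
byte 10: 00000010 ⊕ 00000100 = 00000110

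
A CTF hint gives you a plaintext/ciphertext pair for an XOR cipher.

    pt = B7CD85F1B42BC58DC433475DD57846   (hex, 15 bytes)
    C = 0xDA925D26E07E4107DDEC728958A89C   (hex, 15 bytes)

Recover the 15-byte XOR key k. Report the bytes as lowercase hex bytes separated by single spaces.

6d 5f d8 d7 54 55 84 8a 19 df 35 d4 8d d0 da

Since C = pt ⊕ k, XORing both sides with pt gives k = pt ⊕ C.
b7 xor da = 6d
cd xor 92 = 5f
85 xor 5d = d8
f1 xor 26 = d7
b4 xor e0 = 54
2b xor 7e = 55
c5 xor 41 = 84
8d xor 07 = 8a
c4 xor dd = 19
33 xor ec = df
47 xor 72 = 35
5d xor 89 = d4
d5 xor 58 = 8d
78 xor a8 = d0
46 xor 9c = da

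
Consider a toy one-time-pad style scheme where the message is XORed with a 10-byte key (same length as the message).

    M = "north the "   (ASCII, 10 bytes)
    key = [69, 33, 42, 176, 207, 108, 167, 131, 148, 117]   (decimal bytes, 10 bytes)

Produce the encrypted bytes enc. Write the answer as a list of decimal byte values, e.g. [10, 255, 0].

[43, 78, 88, 196, 167, 76, 211, 235, 241, 85]

XOR is its own inverse, so applying the key byte-wise gives the result directly.
byte 0: 01101110 ⊕ 01000101 = 00101011
byte 1: 01101111 ⊕ 00100001 = 01001110
byte 2: 01110010 ⊕ 00101010 = 01011000
byte 3: 01110100 ⊕ 10110000 = 11000100
byte 4: 01101000 ⊕ 11001111 = 10100111
byte 5: 00100000 ⊕ 01101100 = 01001100
byte 6: 01110100 ⊕ 10100111 = 11010011
byte 7: 01101000 ⊕ 10000011 = 11101011
byte 8: 01100101 ⊕ 10010100 = 11110001
byte 9: 00100000 ⊕ 01110101 = 01010101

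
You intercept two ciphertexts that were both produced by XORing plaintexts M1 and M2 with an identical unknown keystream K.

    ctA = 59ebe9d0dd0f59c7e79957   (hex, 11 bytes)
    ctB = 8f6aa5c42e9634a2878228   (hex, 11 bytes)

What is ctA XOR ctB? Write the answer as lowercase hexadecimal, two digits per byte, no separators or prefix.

ctA ⊕ ctB = (M1 ⊕ K) ⊕ (M2 ⊕ K) = M1 ⊕ M2 — the shared key cancels under XOR.
byte 0: 59 xor 8f = d6
byte 1: eb xor 6a = 81
byte 2: e9 xor a5 = 4c
byte 3: d0 xor c4 = 14
byte 4: dd xor 2e = f3
byte 5: 0f xor 96 = 99
byte 6: 59 xor 34 = 6d
byte 7: c7 xor a2 = 65
byte 8: e7 xor 87 = 60
byte 9: 99 xor 82 = 1b
byte 10: 57 xor 28 = 7f

d6814c14f3996d65601b7f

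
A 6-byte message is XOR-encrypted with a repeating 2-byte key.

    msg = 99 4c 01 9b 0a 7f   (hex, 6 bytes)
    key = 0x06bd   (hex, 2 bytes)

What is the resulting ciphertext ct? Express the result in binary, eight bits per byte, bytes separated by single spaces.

The 2-byte key repeats, so the effective keystream is 06 bd 06 bd 06 bd.
byte 0: 99 xor 06 = 9f
byte 1: 4c xor bd = f1
byte 2: 01 xor 06 = 07
byte 3: 9b xor bd = 26
byte 4: 0a xor 06 = 0c
byte 5: 7f xor bd = c2

10011111 11110001 00000111 00100110 00001100 11000010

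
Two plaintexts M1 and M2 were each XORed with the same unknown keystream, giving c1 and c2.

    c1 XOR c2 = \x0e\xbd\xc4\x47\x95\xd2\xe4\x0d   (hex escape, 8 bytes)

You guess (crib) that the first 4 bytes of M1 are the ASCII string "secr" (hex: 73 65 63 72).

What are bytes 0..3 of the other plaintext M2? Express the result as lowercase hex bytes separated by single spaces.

7d d8 a7 35

Since c1 ⊕ c2 = M1 ⊕ M2, XORing with the guessed M1 bytes yields the corresponding M2 bytes: M2 = (c1 ⊕ c2) ⊕ M1.
00001110 XOR 01110011 = 01111101
10111101 XOR 01100101 = 11011000
11000100 XOR 01100011 = 10100111
01000111 XOR 01110010 = 00110101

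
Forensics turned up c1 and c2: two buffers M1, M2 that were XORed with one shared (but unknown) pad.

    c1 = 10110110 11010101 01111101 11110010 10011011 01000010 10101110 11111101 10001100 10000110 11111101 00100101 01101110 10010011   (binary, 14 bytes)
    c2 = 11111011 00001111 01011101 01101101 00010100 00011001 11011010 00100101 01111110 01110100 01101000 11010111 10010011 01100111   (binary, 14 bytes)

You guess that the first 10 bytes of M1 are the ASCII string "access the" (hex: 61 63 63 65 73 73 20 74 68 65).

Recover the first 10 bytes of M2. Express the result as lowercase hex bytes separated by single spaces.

2c b9 43 fa fc 28 54 ac 9a 97

First, c1 ⊕ c2 = (M1 ⊕ K) ⊕ (M2 ⊕ K) = M1 ⊕ M2, so the key drops out. Then M2 = (M1 ⊕ M2) ⊕ M1 over the first 10 bytes.
byte 0: (b6 XOR fb) XOR 61 = 4d XOR 61 = 2c
byte 1: (d5 XOR 0f) XOR 63 = da XOR 63 = b9
byte 2: (7d XOR 5d) XOR 63 = 20 XOR 63 = 43
byte 3: (f2 XOR 6d) XOR 65 = 9f XOR 65 = fa
byte 4: (9b XOR 14) XOR 73 = 8f XOR 73 = fc
byte 5: (42 XOR 19) XOR 73 = 5b XOR 73 = 28
byte 6: (ae XOR da) XOR 20 = 74 XOR 20 = 54
byte 7: (fd XOR 25) XOR 74 = d8 XOR 74 = ac
byte 8: (8c XOR 7e) XOR 68 = f2 XOR 68 = 9a
byte 9: (86 XOR 74) XOR 65 = f2 XOR 65 = 97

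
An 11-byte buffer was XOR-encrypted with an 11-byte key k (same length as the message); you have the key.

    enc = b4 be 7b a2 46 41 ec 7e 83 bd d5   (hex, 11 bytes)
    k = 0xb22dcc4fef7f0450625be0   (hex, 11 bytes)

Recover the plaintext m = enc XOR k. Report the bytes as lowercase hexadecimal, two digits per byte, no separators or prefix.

b4 xor b2 = 06
be xor 2d = 93
7b xor cc = b7
a2 xor 4f = ed
46 xor ef = a9
41 xor 7f = 3e
ec xor 04 = e8
7e xor 50 = 2e
83 xor 62 = e1
bd xor 5b = e6
d5 xor e0 = 35

0693b7eda93ee82ee1e635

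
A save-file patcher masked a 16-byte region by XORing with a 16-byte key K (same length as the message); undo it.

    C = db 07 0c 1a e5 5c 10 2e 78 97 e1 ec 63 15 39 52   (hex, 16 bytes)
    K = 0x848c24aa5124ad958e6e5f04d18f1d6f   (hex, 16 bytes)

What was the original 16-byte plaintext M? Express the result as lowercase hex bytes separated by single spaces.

XOR is its own inverse, so applying the key byte-wise gives the result directly.
11011011 XOR 10000100 = 01011111
00000111 XOR 10001100 = 10001011
00001100 XOR 00100100 = 00101000
00011010 XOR 10101010 = 10110000
11100101 XOR 01010001 = 10110100
01011100 XOR 00100100 = 01111000
00010000 XOR 10101101 = 10111101
00101110 XOR 10010101 = 10111011
01111000 XOR 10001110 = 11110110
10010111 XOR 01101110 = 11111001
11100001 XOR 01011111 = 10111110
11101100 XOR 00000100 = 11101000
01100011 XOR 11010001 = 10110010
00010101 XOR 10001111 = 10011010
00111001 XOR 00011101 = 00100100
01010010 XOR 01101111 = 00111101

5f 8b 28 b0 b4 78 bd bb f6 f9 be e8 b2 9a 24 3d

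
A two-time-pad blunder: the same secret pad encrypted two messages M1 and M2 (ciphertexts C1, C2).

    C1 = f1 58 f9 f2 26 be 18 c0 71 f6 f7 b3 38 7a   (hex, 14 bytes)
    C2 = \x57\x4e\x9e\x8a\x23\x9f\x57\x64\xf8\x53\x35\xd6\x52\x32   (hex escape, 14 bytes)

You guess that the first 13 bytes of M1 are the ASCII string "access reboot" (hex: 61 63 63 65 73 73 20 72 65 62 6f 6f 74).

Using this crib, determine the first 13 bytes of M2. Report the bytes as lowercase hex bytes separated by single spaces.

First, C1 ⊕ C2 = (M1 ⊕ K) ⊕ (M2 ⊕ K) = M1 ⊕ M2, so the key drops out. Then M2 = (M1 ⊕ M2) ⊕ M1 over the first 13 bytes.
byte 0: (f1 XOR 57) XOR 61 = a6 XOR 61 = c7
byte 1: (58 XOR 4e) XOR 63 = 16 XOR 63 = 75
byte 2: (f9 XOR 9e) XOR 63 = 67 XOR 63 = 04
byte 3: (f2 XOR 8a) XOR 65 = 78 XOR 65 = 1d
byte 4: (26 XOR 23) XOR 73 = 05 XOR 73 = 76
byte 5: (be XOR 9f) XOR 73 = 21 XOR 73 = 52
byte 6: (18 XOR 57) XOR 20 = 4f XOR 20 = 6f
byte 7: (c0 XOR 64) XOR 72 = a4 XOR 72 = d6
byte 8: (71 XOR f8) XOR 65 = 89 XOR 65 = ec
byte 9: (f6 XOR 53) XOR 62 = a5 XOR 62 = c7
byte 10: (f7 XOR 35) XOR 6f = c2 XOR 6f = ad
byte 11: (b3 XOR d6) XOR 6f = 65 XOR 6f = 0a
byte 12: (38 XOR 52) XOR 74 = 6a XOR 74 = 1e

c7 75 04 1d 76 52 6f d6 ec c7 ad 0a 1e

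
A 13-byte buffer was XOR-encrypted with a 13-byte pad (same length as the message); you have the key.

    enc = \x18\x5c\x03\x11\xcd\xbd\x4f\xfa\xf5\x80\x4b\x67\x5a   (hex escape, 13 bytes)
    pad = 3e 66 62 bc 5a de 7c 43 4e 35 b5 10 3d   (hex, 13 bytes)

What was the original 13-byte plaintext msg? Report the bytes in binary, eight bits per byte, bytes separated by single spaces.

00100110 00111010 01100001 10101101 10010111 01100011 00110011 10111001 10111011 10110101 11111110 01110111 01100111

XOR is its own inverse, so applying the key byte-wise gives the result directly.
byte 0: 18 XOR 3e = 26
byte 1: 5c XOR 66 = 3a
byte 2: 03 XOR 62 = 61
byte 3: 11 XOR bc = ad
byte 4: cd XOR 5a = 97
byte 5: bd XOR de = 63
byte 6: 4f XOR 7c = 33
byte 7: fa XOR 43 = b9
byte 8: f5 XOR 4e = bb
byte 9: 80 XOR 35 = b5
byte 10: 4b XOR b5 = fe
byte 11: 67 XOR 10 = 77
byte 12: 5a XOR 3d = 67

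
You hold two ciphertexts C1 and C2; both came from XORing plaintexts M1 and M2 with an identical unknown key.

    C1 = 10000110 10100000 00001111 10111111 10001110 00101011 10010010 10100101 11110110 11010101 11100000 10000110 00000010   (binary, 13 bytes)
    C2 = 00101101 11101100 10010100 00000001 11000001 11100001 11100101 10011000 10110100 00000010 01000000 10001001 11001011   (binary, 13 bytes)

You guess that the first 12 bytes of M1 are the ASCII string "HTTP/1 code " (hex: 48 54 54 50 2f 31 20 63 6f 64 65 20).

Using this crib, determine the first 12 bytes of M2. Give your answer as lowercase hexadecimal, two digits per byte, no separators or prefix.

e318cfee60fb575e2db3c52f

First, C1 ⊕ C2 = (M1 ⊕ K) ⊕ (M2 ⊕ K) = M1 ⊕ M2, so the key drops out. Then M2 = (M1 ⊕ M2) ⊕ M1 over the first 12 bytes.
byte 0: (86 XOR 2d) XOR 48 = ab XOR 48 = e3
byte 1: (a0 XOR ec) XOR 54 = 4c XOR 54 = 18
byte 2: (0f XOR 94) XOR 54 = 9b XOR 54 = cf
byte 3: (bf XOR 01) XOR 50 = be XOR 50 = ee
byte 4: (8e XOR c1) XOR 2f = 4f XOR 2f = 60
byte 5: (2b XOR e1) XOR 31 = ca XOR 31 = fb
byte 6: (92 XOR e5) XOR 20 = 77 XOR 20 = 57
byte 7: (a5 XOR 98) XOR 63 = 3d XOR 63 = 5e
byte 8: (f6 XOR b4) XOR 6f = 42 XOR 6f = 2d
byte 9: (d5 XOR 02) XOR 64 = d7 XOR 64 = b3
byte 10: (e0 XOR 40) XOR 65 = a0 XOR 65 = c5
byte 11: (86 XOR 89) XOR 20 = 0f XOR 20 = 2f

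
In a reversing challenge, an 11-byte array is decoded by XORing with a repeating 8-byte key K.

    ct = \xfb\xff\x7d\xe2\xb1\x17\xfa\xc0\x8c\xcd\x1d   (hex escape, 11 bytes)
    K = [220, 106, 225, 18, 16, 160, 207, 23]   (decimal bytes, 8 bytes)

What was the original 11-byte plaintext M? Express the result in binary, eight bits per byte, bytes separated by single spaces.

00100111 10010101 10011100 11110000 10100001 10110111 00110101 11010111 01010000 10100111 11111100

The 8-byte key repeats, so the effective keystream is dc 6a e1 12 10 a0 cf 17 dc 6a e1.
byte 0: 251 xor 220 =  39
byte 1: 255 xor 106 = 149
byte 2: 125 xor 225 = 156
byte 3: 226 xor  18 = 240
byte 4: 177 xor  16 = 161
byte 5:  23 xor 160 = 183
byte 6: 250 xor 207 =  53
byte 7: 192 xor  23 = 215
byte 8: 140 xor 220 =  80
byte 9: 205 xor 106 = 167
byte 10:  29 xor 225 = 252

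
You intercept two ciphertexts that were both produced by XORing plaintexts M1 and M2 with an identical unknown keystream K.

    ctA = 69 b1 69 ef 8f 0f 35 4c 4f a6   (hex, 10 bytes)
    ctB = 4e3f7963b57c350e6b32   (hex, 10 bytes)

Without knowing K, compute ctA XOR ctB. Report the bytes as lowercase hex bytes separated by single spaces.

27 8e 10 8c 3a 73 00 42 24 94

ctA ⊕ ctB = (M1 ⊕ K) ⊕ (M2 ⊕ K) = M1 ⊕ M2 — the shared key cancels under XOR.
69 XOR 4e = 27
b1 XOR 3f = 8e
69 XOR 79 = 10
ef XOR 63 = 8c
8f XOR b5 = 3a
0f XOR 7c = 73
35 XOR 35 = 00
4c XOR 0e = 42
4f XOR 6b = 24
a6 XOR 32 = 94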